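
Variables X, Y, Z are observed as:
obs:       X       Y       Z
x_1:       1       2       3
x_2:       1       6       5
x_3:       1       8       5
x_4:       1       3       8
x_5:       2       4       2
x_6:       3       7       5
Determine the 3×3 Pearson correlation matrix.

Step 1 — column means:
  mean(X) = (1 + 1 + 1 + 1 + 2 + 3) / 6 = 9/6 = 1.5
  mean(Y) = (2 + 6 + 8 + 3 + 4 + 7) / 6 = 30/6 = 5
  mean(Z) = (3 + 5 + 5 + 8 + 2 + 5) / 6 = 28/6 = 4.6667

Step 2 — sample variances and covariances s[i,j] = (1/(n-1)) · Σ_k (x_{k,i} - mean_i) · (x_{k,j} - mean_j), with n-1 = 5:
  s[X,X] = ((-0.5)·(-0.5) + (-0.5)·(-0.5) + (-0.5)·(-0.5) + (-0.5)·(-0.5) + (0.5)·(0.5) + (1.5)·(1.5)) / 5 = 3.5/5 = 0.7
  s[X,Y] = ((-0.5)·(-3) + (-0.5)·(1) + (-0.5)·(3) + (-0.5)·(-2) + (0.5)·(-1) + (1.5)·(2)) / 5 = 3/5 = 0.6
  s[X,Z] = ((-0.5)·(-1.6667) + (-0.5)·(0.3333) + (-0.5)·(0.3333) + (-0.5)·(3.3333) + (0.5)·(-2.6667) + (1.5)·(0.3333)) / 5 = -2/5 = -0.4
  s[Y,Y] = ((-3)·(-3) + (1)·(1) + (3)·(3) + (-2)·(-2) + (-1)·(-1) + (2)·(2)) / 5 = 28/5 = 5.6
  s[Y,Z] = ((-3)·(-1.6667) + (1)·(0.3333) + (3)·(0.3333) + (-2)·(3.3333) + (-1)·(-2.6667) + (2)·(0.3333)) / 5 = 3/5 = 0.6
  s[Z,Z] = ((-1.6667)·(-1.6667) + (0.3333)·(0.3333) + (0.3333)·(0.3333) + (3.3333)·(3.3333) + (-2.6667)·(-2.6667) + (0.3333)·(0.3333)) / 5 = 21.3333/5 = 4.2667
  Sample standard deviations s_i = √(s[i,i]):
  s(X) = √(0.7) = 0.8367
  s(Y) = √(5.6) = 2.3664
  s(Z) = √(4.2667) = 2.0656

Step 3 — r_{ij} = s_{ij} / (s_i · s_j):
  r[X,X] = 1 (diagonal).
  r[X,Y] = 0.6 / (0.8367 · 2.3664) = 0.6 / 1.9799 = 0.303
  r[X,Z] = -0.4 / (0.8367 · 2.0656) = -0.4 / 1.7282 = -0.2315
  r[Y,Y] = 1 (diagonal).
  r[Y,Z] = 0.6 / (2.3664 · 2.0656) = 0.6 / 4.8881 = 0.1227
  r[Z,Z] = 1 (diagonal).

R is symmetric with unit diagonal. Assembling:

R = [[1, 0.303, -0.2315],
 [0.303, 1, 0.1227],
 [-0.2315, 0.1227, 1]]


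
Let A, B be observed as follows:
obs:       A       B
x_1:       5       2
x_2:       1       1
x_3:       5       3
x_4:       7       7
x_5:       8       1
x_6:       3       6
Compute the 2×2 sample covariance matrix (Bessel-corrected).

Step 1 — column means:
  mean(A) = (5 + 1 + 5 + 7 + 8 + 3) / 6 = 29/6 = 4.8333
  mean(B) = (2 + 1 + 3 + 7 + 1 + 6) / 6 = 20/6 = 3.3333

Step 2 — sample covariance S[i,j] = (1/(n-1)) · Σ_k (x_{k,i} - mean_i) · (x_{k,j} - mean_j), with n-1 = 5.
  S[A,A] = ((0.1667)·(0.1667) + (-3.8333)·(-3.8333) + (0.1667)·(0.1667) + (2.1667)·(2.1667) + (3.1667)·(3.1667) + (-1.8333)·(-1.8333)) / 5 = 32.8333/5 = 6.5667
  S[A,B] = ((0.1667)·(-1.3333) + (-3.8333)·(-2.3333) + (0.1667)·(-0.3333) + (2.1667)·(3.6667) + (3.1667)·(-2.3333) + (-1.8333)·(2.6667)) / 5 = 4.3333/5 = 0.8667
  S[B,B] = ((-1.3333)·(-1.3333) + (-2.3333)·(-2.3333) + (-0.3333)·(-0.3333) + (3.6667)·(3.6667) + (-2.3333)·(-2.3333) + (2.6667)·(2.6667)) / 5 = 33.3333/5 = 6.6667

S is symmetric (S[j,i] = S[i,j]). Assembling:

S = [[6.5667, 0.8667],
 [0.8667, 6.6667]]


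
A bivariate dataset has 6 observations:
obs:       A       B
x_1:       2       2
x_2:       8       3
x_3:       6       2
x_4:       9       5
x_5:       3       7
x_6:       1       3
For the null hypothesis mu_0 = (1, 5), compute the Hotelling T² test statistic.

Step 1 — sample mean vector:
  mean(A) = (2 + 8 + 6 + 9 + 3 + 1) / 6 = 29/6 = 4.8333
  mean(B) = (2 + 3 + 2 + 5 + 7 + 3) / 6 = 22/6 = 3.6667
  x̄ = (4.8333, 3.6667),  deviation x̄ - mu_0 = (4.8333, 3.6667) - (1, 5) = (3.8333, -1.3333).

Step 2 — sample covariance matrix, S[i,j] = (1/(n-1)) · Σ_k (x_{k,i} - mean_i) · (x_{k,j} - mean_j), divisor n-1 = 5:
  S[A,A] = ((-2.8333)·(-2.8333) + (3.1667)·(3.1667) + (1.1667)·(1.1667) + (4.1667)·(4.1667) + (-1.8333)·(-1.8333) + (-3.8333)·(-3.8333)) / 5 = 54.8333/5 = 10.9667
  S[A,B] = ((-2.8333)·(-1.6667) + (3.1667)·(-0.6667) + (1.1667)·(-1.6667) + (4.1667)·(1.3333) + (-1.8333)·(3.3333) + (-3.8333)·(-0.6667)) / 5 = 2.6667/5 = 0.5333
  S[B,B] = ((-1.6667)·(-1.6667) + (-0.6667)·(-0.6667) + (-1.6667)·(-1.6667) + (1.3333)·(1.3333) + (3.3333)·(3.3333) + (-0.6667)·(-0.6667)) / 5 = 19.3333/5 = 3.8667
  S = [[10.9667, 0.5333],
 [0.5333, 3.8667]].

Step 3 — invert S. det(S) = 10.9667·3.8667 - (0.5333)² = 42.12.
  S^{-1} = (1/det) · [[d, -b], [-b, a]] = [[0.0918, -0.0127],
 [-0.0127, 0.2604]].

Step 4 — quadratic form (x̄ - mu_0)^T · S^{-1} · (x̄ - mu_0):
  S^{-1} · (x̄ - mu_0) = (0.3688, -0.3957),
  (x̄ - mu_0)^T · [...] = (3.8333)·(0.3688) + (-1.3333)·(-0.3957) = 1.9413.

Step 5 — scale by n: T² = 6 · 1.9413 = 11.6477.

T² ≈ 11.6477


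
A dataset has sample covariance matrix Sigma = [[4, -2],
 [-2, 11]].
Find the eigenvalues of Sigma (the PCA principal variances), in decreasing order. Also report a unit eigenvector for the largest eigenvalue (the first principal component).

Step 1 — characteristic polynomial of 2×2 Sigma:
  det(Sigma - λI) = λ² - trace · λ + det = 0.
  trace = 4 + 11 = 15, det = 4·11 - (-2)² = 40.
Step 2 — discriminant:
  Δ = trace² - 4·det = 225 - 160 = 65.
Step 3 — eigenvalues:
  λ = (trace ± √Δ)/2 = (15 ± 8.0623)/2,
  λ_1 = 11.5311,  λ_2 = 3.4689.

Step 4 — unit eigenvector for λ_1: solve (Sigma - λ_1 I)v = 0. First row:
  (4 - 11.5311)·v_x + (-2)·v_y = 0, i.e. (-7.5311)·v_x + (-2)·v_y = 0,
  so v ∝ (b, λ_1 - a) = (-2, 7.5311); multiply by -1 so the first entry is positive: u = (2, -7.5311).
  ||u|| = √((2)² + (-7.5311)²) = √(60.7179) ≈ 7.7922,
  v_1 = u/||u|| ≈ (0.2567, -0.9665) (||v_1|| = 1).

λ_1 = 11.5311,  λ_2 = 3.4689;  v_1 ≈ (0.2567, -0.9665)


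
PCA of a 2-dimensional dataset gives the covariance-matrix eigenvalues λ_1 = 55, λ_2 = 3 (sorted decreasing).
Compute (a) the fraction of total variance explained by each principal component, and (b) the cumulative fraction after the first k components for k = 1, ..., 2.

Step 1 — total variance = trace(Sigma) = Σ λ_i = 55 + 3 = 58.

Step 2 — fraction explained by component i = λ_i / Σ λ:
  PC1: 55/58 = 0.9483
  PC2: 3/58 = 0.0517

Step 3 — cumulative fraction after k components = (λ_1 + ... + λ_k) / Σ λ:
  k = 1: 55/58 = 0.9483
  k = 2: (55 + 3)/58 = 58/58 = 1

Summary (fraction, with percent):

explained: PC1 0.9483 (94.83%), PC2 0.0517 (5.17%);  cumulative: 0.9483, 1


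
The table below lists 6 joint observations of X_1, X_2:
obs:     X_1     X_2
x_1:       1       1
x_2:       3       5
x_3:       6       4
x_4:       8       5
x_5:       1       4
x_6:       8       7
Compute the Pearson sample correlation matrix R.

Step 1 — column means:
  mean(X_1) = (1 + 3 + 6 + 8 + 1 + 8) / 6 = 27/6 = 4.5
  mean(X_2) = (1 + 5 + 4 + 5 + 4 + 7) / 6 = 26/6 = 4.3333

Step 2 — sample variances and covariances s[i,j] = (1/(n-1)) · Σ_k (x_{k,i} - mean_i) · (x_{k,j} - mean_j), with n-1 = 5:
  s[X_1,X_1] = ((-3.5)·(-3.5) + (-1.5)·(-1.5) + (1.5)·(1.5) + (3.5)·(3.5) + (-3.5)·(-3.5) + (3.5)·(3.5)) / 5 = 53.5/5 = 10.7
  s[X_1,X_2] = ((-3.5)·(-3.3333) + (-1.5)·(0.6667) + (1.5)·(-0.3333) + (3.5)·(0.6667) + (-3.5)·(-0.3333) + (3.5)·(2.6667)) / 5 = 23/5 = 4.6
  s[X_2,X_2] = ((-3.3333)·(-3.3333) + (0.6667)·(0.6667) + (-0.3333)·(-0.3333) + (0.6667)·(0.6667) + (-0.3333)·(-0.3333) + (2.6667)·(2.6667)) / 5 = 19.3333/5 = 3.8667
  Sample standard deviations s_i = √(s[i,i]):
  s(X_1) = √(10.7) = 3.2711
  s(X_2) = √(3.8667) = 1.9664

Step 3 — r_{ij} = s_{ij} / (s_i · s_j):
  r[X_1,X_1] = 1 (diagonal).
  r[X_1,X_2] = 4.6 / (3.2711 · 1.9664) = 4.6 / 6.4322 = 0.7152
  r[X_2,X_2] = 1 (diagonal).

R is symmetric with unit diagonal. Assembling:

R = [[1, 0.7152],
 [0.7152, 1]]


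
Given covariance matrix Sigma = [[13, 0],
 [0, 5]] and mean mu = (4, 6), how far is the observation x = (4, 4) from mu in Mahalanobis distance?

Step 1 — centre the observation: (x - mu) = (0, -2).

Step 2 — invert Sigma. det(Sigma) = 13·5 - (0)² = 65.
  Sigma^{-1} = (1/det) · [[d, -b], [-b, a]] = [[0.0769, 0],
 [0, 0.2]].

Step 3 — form the quadratic (x - mu)^T · Sigma^{-1} · (x - mu):
  Sigma^{-1} · (x - mu) = (0, -0.4).
  (x - mu)^T · [Sigma^{-1} · (x - mu)] = (0)·(0) + (-2)·(-0.4) = 0.8.

Step 4 — take square root: d = √(0.8) ≈ 0.8944.

d(x, mu) = √(0.8) ≈ 0.8944


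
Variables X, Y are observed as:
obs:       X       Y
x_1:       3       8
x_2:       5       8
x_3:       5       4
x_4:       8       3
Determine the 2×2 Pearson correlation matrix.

Step 1 — column means:
  mean(X) = (3 + 5 + 5 + 8) / 4 = 21/4 = 5.25
  mean(Y) = (8 + 8 + 4 + 3) / 4 = 23/4 = 5.75

Step 2 — sample variances and covariances s[i,j] = (1/(n-1)) · Σ_k (x_{k,i} - mean_i) · (x_{k,j} - mean_j), with n-1 = 3:
  s[X,X] = ((-2.25)·(-2.25) + (-0.25)·(-0.25) + (-0.25)·(-0.25) + (2.75)·(2.75)) / 3 = 12.75/3 = 4.25
  s[X,Y] = ((-2.25)·(2.25) + (-0.25)·(2.25) + (-0.25)·(-1.75) + (2.75)·(-2.75)) / 3 = -12.75/3 = -4.25
  s[Y,Y] = ((2.25)·(2.25) + (2.25)·(2.25) + (-1.75)·(-1.75) + (-2.75)·(-2.75)) / 3 = 20.75/3 = 6.9167
  Sample standard deviations s_i = √(s[i,i]):
  s(X) = √(4.25) = 2.0616
  s(Y) = √(6.9167) = 2.63

Step 3 — r_{ij} = s_{ij} / (s_i · s_j):
  r[X,X] = 1 (diagonal).
  r[X,Y] = -4.25 / (2.0616 · 2.63) = -4.25 / 5.4218 = -0.7839
  r[Y,Y] = 1 (diagonal).

R is symmetric with unit diagonal. Assembling:

R = [[1, -0.7839],
 [-0.7839, 1]]


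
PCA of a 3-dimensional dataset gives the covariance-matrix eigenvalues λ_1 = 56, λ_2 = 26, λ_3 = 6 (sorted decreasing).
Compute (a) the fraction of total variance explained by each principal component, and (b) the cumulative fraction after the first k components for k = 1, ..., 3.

Step 1 — total variance = trace(Sigma) = Σ λ_i = 56 + 26 + 6 = 88.

Step 2 — fraction explained by component i = λ_i / Σ λ:
  PC1: 56/88 = 0.6364
  PC2: 26/88 = 0.2955
  PC3: 6/88 = 0.0682

Step 3 — cumulative fraction after k components = (λ_1 + ... + λ_k) / Σ λ:
  k = 1: 56/88 = 0.6364
  k = 2: (56 + 26)/88 = 82/88 = 0.9318
  k = 3: (56 + 26 + 6)/88 = 88/88 = 1

Summary (fraction, with percent):

explained: PC1 0.6364 (63.64%), PC2 0.2955 (29.55%), PC3 0.0682 (6.82%);  cumulative: 0.6364, 0.9318, 1


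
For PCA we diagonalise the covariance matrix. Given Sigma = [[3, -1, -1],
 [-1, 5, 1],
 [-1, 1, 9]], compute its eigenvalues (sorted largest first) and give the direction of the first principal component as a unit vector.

Step 1 — characteristic polynomial p(λ) = det(λI - Sigma) = λ³ - tr·λ² + c_1·λ - det, where tr = trace, c_1 = sum of the principal 2×2 minors, det = det(Sigma):
  tr = 3 + 5 + 9 = 17,
  c_1 = (3·5 - (-1)²) + (3·9 - (-1)²) + (5·9 - (1)²) = 14 + 26 + 44 = 84,
  det = 3·(5·9 - (1)²) - (-1)·((-1)·9 - (1)·(-1)) + (-1)·((-1)·(1) - 5·(-1)) = 3·(44) - (-1)·(-8) + (-1)·(4) = 120.
  So p(λ) = λ³ - 17λ² + 84λ - 120.
Step 2 — look for an integer root (rational root theorem: any rational root is an integer divisor of 120). Testing λ = 5:
  p(5) = 125 - 425 + 420 - 120 = 0  ✓
  Dividing out (λ - 5): p(λ) = (λ - 5)(λ² - 12λ + 24).
Step 3 — remaining eigenvalues from the quadratic λ² - 12λ + 24 = 0:
  Δ = 12² - 4·24 = 144 - 96 = 48,  λ = (12 ± √48)/2 = (12 ± 6.9282)/2 ≈ 9.4641 or 2.5359.
  Sorted: λ_1 = 9.4641,  λ_2 = 5,  λ_3 = 2.5359  (check: sum = 17 = tr ✓).

Step 4 — unit eigenvector for λ_1 ≈ 9.4641: v spans the null space of (Sigma - λ_1 I), whose rows are
  r_1 = (-6.4641, -1, -1),  r_2 = (-1, -4.4641, 1),  r_3 = (-1, 1, -0.4641).
  v is orthogonal to every row, so take v ∝ r_1 × r_2 = ((-1)·(1) - (-1)·(-4.4641), (-1)·(-1) - (-6.4641)·(1), (-6.4641)·(-4.4641) - (-1)·(-1)) ≈ (-5.4641, 7.4641, 27.8564).
  Rescale (multiply by -1 so the first nonzero entry is positive): u = (5.4641, -7.4641, -27.8564).
  ||u|| = √((5.4641)² + (-7.4641)² + (-27.8564)²) = √(861.5486) ≈ 29.3521,  v_1 = u/||u|| ≈ (0.1862, -0.2543, -0.949) (||v_1|| = 1).

λ_1 = 9.4641,  λ_2 = 5,  λ_3 = 2.5359;  v_1 ≈ (0.1862, -0.2543, -0.949)


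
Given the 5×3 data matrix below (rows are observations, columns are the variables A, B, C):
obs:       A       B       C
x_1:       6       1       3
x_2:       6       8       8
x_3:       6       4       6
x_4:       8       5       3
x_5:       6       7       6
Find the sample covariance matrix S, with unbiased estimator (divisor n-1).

Step 1 — column means:
  mean(A) = (6 + 6 + 6 + 8 + 6) / 5 = 32/5 = 6.4
  mean(B) = (1 + 8 + 4 + 5 + 7) / 5 = 25/5 = 5
  mean(C) = (3 + 8 + 6 + 3 + 6) / 5 = 26/5 = 5.2

Step 2 — sample covariance S[i,j] = (1/(n-1)) · Σ_k (x_{k,i} - mean_i) · (x_{k,j} - mean_j), with n-1 = 4.
  S[A,A] = ((-0.4)·(-0.4) + (-0.4)·(-0.4) + (-0.4)·(-0.4) + (1.6)·(1.6) + (-0.4)·(-0.4)) / 4 = 3.2/4 = 0.8
  S[A,B] = ((-0.4)·(-4) + (-0.4)·(3) + (-0.4)·(-1) + (1.6)·(0) + (-0.4)·(2)) / 4 = 0/4 = 0
  S[A,C] = ((-0.4)·(-2.2) + (-0.4)·(2.8) + (-0.4)·(0.8) + (1.6)·(-2.2) + (-0.4)·(0.8)) / 4 = -4.4/4 = -1.1
  S[B,B] = ((-4)·(-4) + (3)·(3) + (-1)·(-1) + (0)·(0) + (2)·(2)) / 4 = 30/4 = 7.5
  S[B,C] = ((-4)·(-2.2) + (3)·(2.8) + (-1)·(0.8) + (0)·(-2.2) + (2)·(0.8)) / 4 = 18/4 = 4.5
  S[C,C] = ((-2.2)·(-2.2) + (2.8)·(2.8) + (0.8)·(0.8) + (-2.2)·(-2.2) + (0.8)·(0.8)) / 4 = 18.8/4 = 4.7

S is symmetric (S[j,i] = S[i,j]). Assembling:

S = [[0.8, 0, -1.1],
 [0, 7.5, 4.5],
 [-1.1, 4.5, 4.7]]


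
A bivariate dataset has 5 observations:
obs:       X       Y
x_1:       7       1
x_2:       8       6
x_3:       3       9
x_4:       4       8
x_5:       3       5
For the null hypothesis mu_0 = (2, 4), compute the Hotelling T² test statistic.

Step 1 — sample mean vector:
  mean(X) = (7 + 8 + 3 + 4 + 3) / 5 = 25/5 = 5
  mean(Y) = (1 + 6 + 9 + 8 + 5) / 5 = 29/5 = 5.8
  x̄ = (5, 5.8),  deviation x̄ - mu_0 = (5, 5.8) - (2, 4) = (3, 1.8).

Step 2 — sample covariance matrix, S[i,j] = (1/(n-1)) · Σ_k (x_{k,i} - mean_i) · (x_{k,j} - mean_j), divisor n-1 = 4:
  S[X,X] = ((2)·(2) + (3)·(3) + (-2)·(-2) + (-1)·(-1) + (-2)·(-2)) / 4 = 22/4 = 5.5
  S[X,Y] = ((2)·(-4.8) + (3)·(0.2) + (-2)·(3.2) + (-1)·(2.2) + (-2)·(-0.8)) / 4 = -16/4 = -4
  S[Y,Y] = ((-4.8)·(-4.8) + (0.2)·(0.2) + (3.2)·(3.2) + (2.2)·(2.2) + (-0.8)·(-0.8)) / 4 = 38.8/4 = 9.7
  S = [[5.5, -4],
 [-4, 9.7]].

Step 3 — invert S. det(S) = 5.5·9.7 - (-4)² = 37.35.
  S^{-1} = (1/det) · [[d, -b], [-b, a]] = [[0.2597, 0.1071],
 [0.1071, 0.1473]].

Step 4 — quadratic form (x̄ - mu_0)^T · S^{-1} · (x̄ - mu_0):
  S^{-1} · (x̄ - mu_0) = (0.9719, 0.5863),
  (x̄ - mu_0)^T · [...] = (3)·(0.9719) + (1.8)·(0.5863) = 3.9711.

Step 5 — scale by n: T² = 5 · 3.9711 = 19.8554.

T² ≈ 19.8554


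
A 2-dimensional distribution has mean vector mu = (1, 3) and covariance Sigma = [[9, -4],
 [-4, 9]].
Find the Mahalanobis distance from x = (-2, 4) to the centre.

Step 1 — centre the observation: (x - mu) = (-3, 1).

Step 2 — invert Sigma. det(Sigma) = 9·9 - (-4)² = 65.
  Sigma^{-1} = (1/det) · [[d, -b], [-b, a]] = [[0.1385, 0.0615],
 [0.0615, 0.1385]].

Step 3 — form the quadratic (x - mu)^T · Sigma^{-1} · (x - mu):
  Sigma^{-1} · (x - mu) = (-0.3538, -0.0462).
  (x - mu)^T · [Sigma^{-1} · (x - mu)] = (-3)·(-0.3538) + (1)·(-0.0462) = 1.0154.

Step 4 — take square root: d = √(1.0154) ≈ 1.0077.

d(x, mu) = √(1.0154) ≈ 1.0077


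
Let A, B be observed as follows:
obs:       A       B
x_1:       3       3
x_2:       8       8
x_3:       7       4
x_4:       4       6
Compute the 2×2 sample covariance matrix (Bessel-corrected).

Step 1 — column means:
  mean(A) = (3 + 8 + 7 + 4) / 4 = 22/4 = 5.5
  mean(B) = (3 + 8 + 4 + 6) / 4 = 21/4 = 5.25

Step 2 — sample covariance S[i,j] = (1/(n-1)) · Σ_k (x_{k,i} - mean_i) · (x_{k,j} - mean_j), with n-1 = 3.
  S[A,A] = ((-2.5)·(-2.5) + (2.5)·(2.5) + (1.5)·(1.5) + (-1.5)·(-1.5)) / 3 = 17/3 = 5.6667
  S[A,B] = ((-2.5)·(-2.25) + (2.5)·(2.75) + (1.5)·(-1.25) + (-1.5)·(0.75)) / 3 = 9.5/3 = 3.1667
  S[B,B] = ((-2.25)·(-2.25) + (2.75)·(2.75) + (-1.25)·(-1.25) + (0.75)·(0.75)) / 3 = 14.75/3 = 4.9167

S is symmetric (S[j,i] = S[i,j]). Assembling:

S = [[5.6667, 3.1667],
 [3.1667, 4.9167]]


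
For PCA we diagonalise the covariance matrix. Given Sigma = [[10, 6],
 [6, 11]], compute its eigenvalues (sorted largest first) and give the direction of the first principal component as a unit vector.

Step 1 — characteristic polynomial of 2×2 Sigma:
  det(Sigma - λI) = λ² - trace · λ + det = 0.
  trace = 10 + 11 = 21, det = 10·11 - (6)² = 74.
Step 2 — discriminant:
  Δ = trace² - 4·det = 441 - 296 = 145.
Step 3 — eigenvalues:
  λ = (trace ± √Δ)/2 = (21 ± 12.0416)/2,
  λ_1 = 16.5208,  λ_2 = 4.4792.

Step 4 — unit eigenvector for λ_1: solve (Sigma - λ_1 I)v = 0. First row:
  (10 - 16.5208)·v_x + (6)·v_y = 0, i.e. (-6.5208)·v_x + (6)·v_y = 0,
  so v ∝ (b, λ_1 - a) = (6, 6.5208) = u.
  ||u|| = √((6)² + (6.5208)²) = √(78.5208) ≈ 8.8612,
  v_1 = u/||u|| ≈ (0.6771, 0.7359) (||v_1|| = 1).

λ_1 = 16.5208,  λ_2 = 4.4792;  v_1 ≈ (0.6771, 0.7359)


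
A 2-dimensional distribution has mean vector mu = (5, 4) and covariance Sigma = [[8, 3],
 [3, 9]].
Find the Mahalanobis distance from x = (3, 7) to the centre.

Step 1 — centre the observation: (x - mu) = (-2, 3).

Step 2 — invert Sigma. det(Sigma) = 8·9 - (3)² = 63.
  Sigma^{-1} = (1/det) · [[d, -b], [-b, a]] = [[0.1429, -0.0476],
 [-0.0476, 0.127]].

Step 3 — form the quadratic (x - mu)^T · Sigma^{-1} · (x - mu):
  Sigma^{-1} · (x - mu) = (-0.4286, 0.4762).
  (x - mu)^T · [Sigma^{-1} · (x - mu)] = (-2)·(-0.4286) + (3)·(0.4762) = 2.2857.

Step 4 — take square root: d = √(2.2857) ≈ 1.5119.

d(x, mu) = √(2.2857) ≈ 1.5119


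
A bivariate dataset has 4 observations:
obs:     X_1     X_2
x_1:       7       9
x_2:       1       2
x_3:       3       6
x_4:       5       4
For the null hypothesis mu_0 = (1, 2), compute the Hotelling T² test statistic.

Step 1 — sample mean vector:
  mean(X_1) = (7 + 1 + 3 + 5) / 4 = 16/4 = 4
  mean(X_2) = (9 + 2 + 6 + 4) / 4 = 21/4 = 5.25
  x̄ = (4, 5.25),  deviation x̄ - mu_0 = (4, 5.25) - (1, 2) = (3, 3.25).

Step 2 — sample covariance matrix, S[i,j] = (1/(n-1)) · Σ_k (x_{k,i} - mean_i) · (x_{k,j} - mean_j), divisor n-1 = 3:
  S[X_1,X_1] = ((3)·(3) + (-3)·(-3) + (-1)·(-1) + (1)·(1)) / 3 = 20/3 = 6.6667
  S[X_1,X_2] = ((3)·(3.75) + (-3)·(-3.25) + (-1)·(0.75) + (1)·(-1.25)) / 3 = 19/3 = 6.3333
  S[X_2,X_2] = ((3.75)·(3.75) + (-3.25)·(-3.25) + (0.75)·(0.75) + (-1.25)·(-1.25)) / 3 = 26.75/3 = 8.9167
  S = [[6.6667, 6.3333],
 [6.3333, 8.9167]].

Step 3 — invert S. det(S) = 6.6667·8.9167 - (6.3333)² = 19.3333.
  S^{-1} = (1/det) · [[d, -b], [-b, a]] = [[0.4612, -0.3276],
 [-0.3276, 0.3448]].

Step 4 — quadratic form (x̄ - mu_0)^T · S^{-1} · (x̄ - mu_0):
  S^{-1} · (x̄ - mu_0) = (0.319, 0.1379),
  (x̄ - mu_0)^T · [...] = (3)·(0.319) + (3.25)·(0.1379) = 1.4052.

Step 5 — scale by n: T² = 4 · 1.4052 = 5.6207.

T² ≈ 5.6207


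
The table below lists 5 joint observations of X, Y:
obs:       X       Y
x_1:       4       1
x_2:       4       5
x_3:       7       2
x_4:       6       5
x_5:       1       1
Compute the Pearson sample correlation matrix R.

Step 1 — column means:
  mean(X) = (4 + 4 + 7 + 6 + 1) / 5 = 22/5 = 4.4
  mean(Y) = (1 + 5 + 2 + 5 + 1) / 5 = 14/5 = 2.8

Step 2 — sample variances and covariances s[i,j] = (1/(n-1)) · Σ_k (x_{k,i} - mean_i) · (x_{k,j} - mean_j), with n-1 = 4:
  s[X,X] = ((-0.4)·(-0.4) + (-0.4)·(-0.4) + (2.6)·(2.6) + (1.6)·(1.6) + (-3.4)·(-3.4)) / 4 = 21.2/4 = 5.3
  s[X,Y] = ((-0.4)·(-1.8) + (-0.4)·(2.2) + (2.6)·(-0.8) + (1.6)·(2.2) + (-3.4)·(-1.8)) / 4 = 7.4/4 = 1.85
  s[Y,Y] = ((-1.8)·(-1.8) + (2.2)·(2.2) + (-0.8)·(-0.8) + (2.2)·(2.2) + (-1.8)·(-1.8)) / 4 = 16.8/4 = 4.2
  Sample standard deviations s_i = √(s[i,i]):
  s(X) = √(5.3) = 2.3022
  s(Y) = √(4.2) = 2.0494

Step 3 — r_{ij} = s_{ij} / (s_i · s_j):
  r[X,X] = 1 (diagonal).
  r[X,Y] = 1.85 / (2.3022 · 2.0494) = 1.85 / 4.7181 = 0.3921
  r[Y,Y] = 1 (diagonal).

R is symmetric with unit diagonal. Assembling:

R = [[1, 0.3921],
 [0.3921, 1]]


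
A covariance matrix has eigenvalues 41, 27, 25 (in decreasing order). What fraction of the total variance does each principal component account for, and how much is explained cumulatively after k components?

Step 1 — total variance = trace(Sigma) = Σ λ_i = 41 + 27 + 25 = 93.

Step 2 — fraction explained by component i = λ_i / Σ λ:
  PC1: 41/93 = 0.4409
  PC2: 27/93 = 0.2903
  PC3: 25/93 = 0.2688

Step 3 — cumulative fraction after k components = (λ_1 + ... + λ_k) / Σ λ:
  k = 1: 41/93 = 0.4409
  k = 2: (41 + 27)/93 = 68/93 = 0.7312
  k = 3: (41 + 27 + 25)/93 = 93/93 = 1

Summary (fraction, with percent):

explained: PC1 0.4409 (44.09%), PC2 0.2903 (29.03%), PC3 0.2688 (26.88%);  cumulative: 0.4409, 0.7312, 1


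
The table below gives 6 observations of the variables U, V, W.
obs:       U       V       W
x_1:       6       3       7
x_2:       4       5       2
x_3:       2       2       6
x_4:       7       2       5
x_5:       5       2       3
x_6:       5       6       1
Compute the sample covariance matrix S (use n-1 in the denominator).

Step 1 — column means:
  mean(U) = (6 + 4 + 2 + 7 + 5 + 5) / 6 = 29/6 = 4.8333
  mean(V) = (3 + 5 + 2 + 2 + 2 + 6) / 6 = 20/6 = 3.3333
  mean(W) = (7 + 2 + 6 + 5 + 3 + 1) / 6 = 24/6 = 4

Step 2 — sample covariance S[i,j] = (1/(n-1)) · Σ_k (x_{k,i} - mean_i) · (x_{k,j} - mean_j), with n-1 = 5.
  S[U,U] = ((1.1667)·(1.1667) + (-0.8333)·(-0.8333) + (-2.8333)·(-2.8333) + (2.1667)·(2.1667) + (0.1667)·(0.1667) + (0.1667)·(0.1667)) / 5 = 14.8333/5 = 2.9667
  S[U,V] = ((1.1667)·(-0.3333) + (-0.8333)·(1.6667) + (-2.8333)·(-1.3333) + (2.1667)·(-1.3333) + (0.1667)·(-1.3333) + (0.1667)·(2.6667)) / 5 = -0.6667/5 = -0.1333
  S[U,W] = ((1.1667)·(3) + (-0.8333)·(-2) + (-2.8333)·(2) + (2.1667)·(1) + (0.1667)·(-1) + (0.1667)·(-3)) / 5 = 1/5 = 0.2
  S[V,V] = ((-0.3333)·(-0.3333) + (1.6667)·(1.6667) + (-1.3333)·(-1.3333) + (-1.3333)·(-1.3333) + (-1.3333)·(-1.3333) + (2.6667)·(2.6667)) / 5 = 15.3333/5 = 3.0667
  S[V,W] = ((-0.3333)·(3) + (1.6667)·(-2) + (-1.3333)·(2) + (-1.3333)·(1) + (-1.3333)·(-1) + (2.6667)·(-3)) / 5 = -15/5 = -3
  S[W,W] = ((3)·(3) + (-2)·(-2) + (2)·(2) + (1)·(1) + (-1)·(-1) + (-3)·(-3)) / 5 = 28/5 = 5.6

S is symmetric (S[j,i] = S[i,j]). Assembling:

S = [[2.9667, -0.1333, 0.2],
 [-0.1333, 3.0667, -3],
 [0.2, -3, 5.6]]


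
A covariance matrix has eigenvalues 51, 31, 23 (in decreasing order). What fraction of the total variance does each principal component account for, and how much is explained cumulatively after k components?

Step 1 — total variance = trace(Sigma) = Σ λ_i = 51 + 31 + 23 = 105.

Step 2 — fraction explained by component i = λ_i / Σ λ:
  PC1: 51/105 = 0.4857
  PC2: 31/105 = 0.2952
  PC3: 23/105 = 0.219

Step 3 — cumulative fraction after k components = (λ_1 + ... + λ_k) / Σ λ:
  k = 1: 51/105 = 0.4857
  k = 2: (51 + 31)/105 = 82/105 = 0.781
  k = 3: (51 + 31 + 23)/105 = 105/105 = 1

Summary (fraction, with percent):

explained: PC1 0.4857 (48.57%), PC2 0.2952 (29.52%), PC3 0.219 (21.9%);  cumulative: 0.4857, 0.781, 1


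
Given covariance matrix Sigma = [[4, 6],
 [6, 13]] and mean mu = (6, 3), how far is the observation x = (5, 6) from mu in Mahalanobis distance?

Step 1 — centre the observation: (x - mu) = (-1, 3).

Step 2 — invert Sigma. det(Sigma) = 4·13 - (6)² = 16.
  Sigma^{-1} = (1/det) · [[d, -b], [-b, a]] = [[0.8125, -0.375],
 [-0.375, 0.25]].

Step 3 — form the quadratic (x - mu)^T · Sigma^{-1} · (x - mu):
  Sigma^{-1} · (x - mu) = (-1.9375, 1.125).
  (x - mu)^T · [Sigma^{-1} · (x - mu)] = (-1)·(-1.9375) + (3)·(1.125) = 5.3125.

Step 4 — take square root: d = √(5.3125) ≈ 2.3049.

d(x, mu) = √(5.3125) ≈ 2.3049


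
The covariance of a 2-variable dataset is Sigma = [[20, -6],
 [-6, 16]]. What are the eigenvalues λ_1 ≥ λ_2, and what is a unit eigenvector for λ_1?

Step 1 — characteristic polynomial of 2×2 Sigma:
  det(Sigma - λI) = λ² - trace · λ + det = 0.
  trace = 20 + 16 = 36, det = 20·16 - (-6)² = 284.
Step 2 — discriminant:
  Δ = trace² - 4·det = 1296 - 1136 = 160.
Step 3 — eigenvalues:
  λ = (trace ± √Δ)/2 = (36 ± 12.6491)/2,
  λ_1 = 24.3246,  λ_2 = 11.6754.

Step 4 — unit eigenvector for λ_1: solve (Sigma - λ_1 I)v = 0. First row:
  (20 - 24.3246)·v_x + (-6)·v_y = 0, i.e. (-4.3246)·v_x + (-6)·v_y = 0,
  so v ∝ (b, λ_1 - a) = (-6, 4.3246); multiply by -1 so the first entry is positive: u = (6, -4.3246).
  ||u|| = √((6)² + (-4.3246)²) = √(54.7018) ≈ 7.3961,
  v_1 = u/||u|| ≈ (0.8112, -0.5847) (||v_1|| = 1).

λ_1 = 24.3246,  λ_2 = 11.6754;  v_1 ≈ (0.8112, -0.5847)


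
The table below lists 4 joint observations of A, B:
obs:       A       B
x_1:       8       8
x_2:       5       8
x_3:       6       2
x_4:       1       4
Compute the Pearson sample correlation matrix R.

Step 1 — column means:
  mean(A) = (8 + 5 + 6 + 1) / 4 = 20/4 = 5
  mean(B) = (8 + 8 + 2 + 4) / 4 = 22/4 = 5.5

Step 2 — sample variances and covariances s[i,j] = (1/(n-1)) · Σ_k (x_{k,i} - mean_i) · (x_{k,j} - mean_j), with n-1 = 3:
  s[A,A] = ((3)·(3) + (0)·(0) + (1)·(1) + (-4)·(-4)) / 3 = 26/3 = 8.6667
  s[A,B] = ((3)·(2.5) + (0)·(2.5) + (1)·(-3.5) + (-4)·(-1.5)) / 3 = 10/3 = 3.3333
  s[B,B] = ((2.5)·(2.5) + (2.5)·(2.5) + (-3.5)·(-3.5) + (-1.5)·(-1.5)) / 3 = 27/3 = 9
  Sample standard deviations s_i = √(s[i,i]):
  s(A) = √(8.6667) = 2.9439
  s(B) = √(9) = 3

Step 3 — r_{ij} = s_{ij} / (s_i · s_j):
  r[A,A] = 1 (diagonal).
  r[A,B] = 3.3333 / (2.9439 · 3) = 3.3333 / 8.8318 = 0.3774
  r[B,B] = 1 (diagonal).

R is symmetric with unit diagonal. Assembling:

R = [[1, 0.3774],
 [0.3774, 1]]


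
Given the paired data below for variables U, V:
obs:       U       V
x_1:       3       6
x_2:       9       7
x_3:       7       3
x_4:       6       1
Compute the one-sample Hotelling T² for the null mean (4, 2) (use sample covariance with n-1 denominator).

Step 1 — sample mean vector:
  mean(U) = (3 + 9 + 7 + 6) / 4 = 25/4 = 6.25
  mean(V) = (6 + 7 + 3 + 1) / 4 = 17/4 = 4.25
  x̄ = (6.25, 4.25),  deviation x̄ - mu_0 = (6.25, 4.25) - (4, 2) = (2.25, 2.25).

Step 2 — sample covariance matrix, S[i,j] = (1/(n-1)) · Σ_k (x_{k,i} - mean_i) · (x_{k,j} - mean_j), divisor n-1 = 3:
  S[U,U] = ((-3.25)·(-3.25) + (2.75)·(2.75) + (0.75)·(0.75) + (-0.25)·(-0.25)) / 3 = 18.75/3 = 6.25
  S[U,V] = ((-3.25)·(1.75) + (2.75)·(2.75) + (0.75)·(-1.25) + (-0.25)·(-3.25)) / 3 = 1.75/3 = 0.5833
  S[V,V] = ((1.75)·(1.75) + (2.75)·(2.75) + (-1.25)·(-1.25) + (-3.25)·(-3.25)) / 3 = 22.75/3 = 7.5833
  S = [[6.25, 0.5833],
 [0.5833, 7.5833]].

Step 3 — invert S. det(S) = 6.25·7.5833 - (0.5833)² = 47.0556.
  S^{-1} = (1/det) · [[d, -b], [-b, a]] = [[0.1612, -0.0124],
 [-0.0124, 0.1328]].

Step 4 — quadratic form (x̄ - mu_0)^T · S^{-1} · (x̄ - mu_0):
  S^{-1} · (x̄ - mu_0) = (0.3347, 0.271),
  (x̄ - mu_0)^T · [...] = (2.25)·(0.3347) + (2.25)·(0.271) = 1.3628.

Step 5 — scale by n: T² = 4 · 1.3628 = 5.451.

T² ≈ 5.451


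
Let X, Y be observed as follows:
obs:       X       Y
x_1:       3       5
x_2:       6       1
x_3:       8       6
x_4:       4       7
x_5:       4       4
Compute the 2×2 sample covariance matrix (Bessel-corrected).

Step 1 — column means:
  mean(X) = (3 + 6 + 8 + 4 + 4) / 5 = 25/5 = 5
  mean(Y) = (5 + 1 + 6 + 7 + 4) / 5 = 23/5 = 4.6

Step 2 — sample covariance S[i,j] = (1/(n-1)) · Σ_k (x_{k,i} - mean_i) · (x_{k,j} - mean_j), with n-1 = 4.
  S[X,X] = ((-2)·(-2) + (1)·(1) + (3)·(3) + (-1)·(-1) + (-1)·(-1)) / 4 = 16/4 = 4
  S[X,Y] = ((-2)·(0.4) + (1)·(-3.6) + (3)·(1.4) + (-1)·(2.4) + (-1)·(-0.6)) / 4 = -2/4 = -0.5
  S[Y,Y] = ((0.4)·(0.4) + (-3.6)·(-3.6) + (1.4)·(1.4) + (2.4)·(2.4) + (-0.6)·(-0.6)) / 4 = 21.2/4 = 5.3

S is symmetric (S[j,i] = S[i,j]). Assembling:

S = [[4, -0.5],
 [-0.5, 5.3]]


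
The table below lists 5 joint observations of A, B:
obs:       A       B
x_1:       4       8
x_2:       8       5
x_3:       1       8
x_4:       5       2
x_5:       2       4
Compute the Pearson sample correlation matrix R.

Step 1 — column means:
  mean(A) = (4 + 8 + 1 + 5 + 2) / 5 = 20/5 = 4
  mean(B) = (8 + 5 + 8 + 2 + 4) / 5 = 27/5 = 5.4

Step 2 — sample variances and covariances s[i,j] = (1/(n-1)) · Σ_k (x_{k,i} - mean_i) · (x_{k,j} - mean_j), with n-1 = 4:
  s[A,A] = ((0)·(0) + (4)·(4) + (-3)·(-3) + (1)·(1) + (-2)·(-2)) / 4 = 30/4 = 7.5
  s[A,B] = ((0)·(2.6) + (4)·(-0.4) + (-3)·(2.6) + (1)·(-3.4) + (-2)·(-1.4)) / 4 = -10/4 = -2.5
  s[B,B] = ((2.6)·(2.6) + (-0.4)·(-0.4) + (2.6)·(2.6) + (-3.4)·(-3.4) + (-1.4)·(-1.4)) / 4 = 27.2/4 = 6.8
  Sample standard deviations s_i = √(s[i,i]):
  s(A) = √(7.5) = 2.7386
  s(B) = √(6.8) = 2.6077

Step 3 — r_{ij} = s_{ij} / (s_i · s_j):
  r[A,A] = 1 (diagonal).
  r[A,B] = -2.5 / (2.7386 · 2.6077) = -2.5 / 7.1414 = -0.3501
  r[B,B] = 1 (diagonal).

R is symmetric with unit diagonal. Assembling:

R = [[1, -0.3501],
 [-0.3501, 1]]


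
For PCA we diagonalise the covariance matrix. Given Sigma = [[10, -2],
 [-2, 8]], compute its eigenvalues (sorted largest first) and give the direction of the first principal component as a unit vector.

Step 1 — characteristic polynomial of 2×2 Sigma:
  det(Sigma - λI) = λ² - trace · λ + det = 0.
  trace = 10 + 8 = 18, det = 10·8 - (-2)² = 76.
Step 2 — discriminant:
  Δ = trace² - 4·det = 324 - 304 = 20.
Step 3 — eigenvalues:
  λ = (trace ± √Δ)/2 = (18 ± 4.4721)/2,
  λ_1 = 11.2361,  λ_2 = 6.7639.

Step 4 — unit eigenvector for λ_1: solve (Sigma - λ_1 I)v = 0. First row:
  (10 - 11.2361)·v_x + (-2)·v_y = 0, i.e. (-1.2361)·v_x + (-2)·v_y = 0,
  so v ∝ (b, λ_1 - a) = (-2, 1.2361); multiply by -1 so the first entry is positive: u = (2, -1.2361).
  ||u|| = √((2)² + (-1.2361)²) = √(5.5279) ≈ 2.3511,
  v_1 = u/||u|| ≈ (0.8507, -0.5257) (||v_1|| = 1).

λ_1 = 11.2361,  λ_2 = 6.7639;  v_1 ≈ (0.8507, -0.5257)


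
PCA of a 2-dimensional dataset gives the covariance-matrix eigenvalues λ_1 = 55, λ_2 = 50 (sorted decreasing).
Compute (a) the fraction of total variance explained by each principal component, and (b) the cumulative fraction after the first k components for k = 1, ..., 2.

Step 1 — total variance = trace(Sigma) = Σ λ_i = 55 + 50 = 105.

Step 2 — fraction explained by component i = λ_i / Σ λ:
  PC1: 55/105 = 0.5238
  PC2: 50/105 = 0.4762

Step 3 — cumulative fraction after k components = (λ_1 + ... + λ_k) / Σ λ:
  k = 1: 55/105 = 0.5238
  k = 2: (55 + 50)/105 = 105/105 = 1

Summary (fraction, with percent):

explained: PC1 0.5238 (52.38%), PC2 0.4762 (47.62%);  cumulative: 0.5238, 1


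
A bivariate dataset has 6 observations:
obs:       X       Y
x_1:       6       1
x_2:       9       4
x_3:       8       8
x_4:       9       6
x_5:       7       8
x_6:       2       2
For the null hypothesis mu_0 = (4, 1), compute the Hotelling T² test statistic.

Step 1 — sample mean vector:
  mean(X) = (6 + 9 + 8 + 9 + 7 + 2) / 6 = 41/6 = 6.8333
  mean(Y) = (1 + 4 + 8 + 6 + 8 + 2) / 6 = 29/6 = 4.8333
  x̄ = (6.8333, 4.8333),  deviation x̄ - mu_0 = (6.8333, 4.8333) - (4, 1) = (2.8333, 3.8333).

Step 2 — sample covariance matrix, S[i,j] = (1/(n-1)) · Σ_k (x_{k,i} - mean_i) · (x_{k,j} - mean_j), divisor n-1 = 5:
  S[X,X] = ((-0.8333)·(-0.8333) + (2.1667)·(2.1667) + (1.1667)·(1.1667) + (2.1667)·(2.1667) + (0.1667)·(0.1667) + (-4.8333)·(-4.8333)) / 5 = 34.8333/5 = 6.9667
  S[X,Y] = ((-0.8333)·(-3.8333) + (2.1667)·(-0.8333) + (1.1667)·(3.1667) + (2.1667)·(1.1667) + (0.1667)·(3.1667) + (-4.8333)·(-2.8333)) / 5 = 21.8333/5 = 4.3667
  S[Y,Y] = ((-3.8333)·(-3.8333) + (-0.8333)·(-0.8333) + (3.1667)·(3.1667) + (1.1667)·(1.1667) + (3.1667)·(3.1667) + (-2.8333)·(-2.8333)) / 5 = 44.8333/5 = 8.9667
  S = [[6.9667, 4.3667],
 [4.3667, 8.9667]].

Step 3 — invert S. det(S) = 6.9667·8.9667 - (4.3667)² = 43.4.
  S^{-1} = (1/det) · [[d, -b], [-b, a]] = [[0.2066, -0.1006],
 [-0.1006, 0.1605]].

Step 4 — quadratic form (x̄ - mu_0)^T · S^{-1} · (x̄ - mu_0):
  S^{-1} · (x̄ - mu_0) = (0.1997, 0.3303),
  (x̄ - mu_0)^T · [...] = (2.8333)·(0.1997) + (3.8333)·(0.3303) = 1.8318.

Step 5 — scale by n: T² = 6 · 1.8318 = 10.9908.

T² ≈ 10.9908


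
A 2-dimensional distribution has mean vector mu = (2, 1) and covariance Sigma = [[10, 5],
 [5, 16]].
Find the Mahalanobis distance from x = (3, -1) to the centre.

Step 1 — centre the observation: (x - mu) = (1, -2).

Step 2 — invert Sigma. det(Sigma) = 10·16 - (5)² = 135.
  Sigma^{-1} = (1/det) · [[d, -b], [-b, a]] = [[0.1185, -0.037],
 [-0.037, 0.0741]].

Step 3 — form the quadratic (x - mu)^T · Sigma^{-1} · (x - mu):
  Sigma^{-1} · (x - mu) = (0.1926, -0.1852).
  (x - mu)^T · [Sigma^{-1} · (x - mu)] = (1)·(0.1926) + (-2)·(-0.1852) = 0.563.

Step 4 — take square root: d = √(0.563) ≈ 0.7503.

d(x, mu) = √(0.563) ≈ 0.7503


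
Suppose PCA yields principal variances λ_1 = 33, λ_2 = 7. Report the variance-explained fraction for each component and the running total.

Step 1 — total variance = trace(Sigma) = Σ λ_i = 33 + 7 = 40.

Step 2 — fraction explained by component i = λ_i / Σ λ:
  PC1: 33/40 = 0.825
  PC2: 7/40 = 0.175

Step 3 — cumulative fraction after k components = (λ_1 + ... + λ_k) / Σ λ:
  k = 1: 33/40 = 0.825
  k = 2: (33 + 7)/40 = 40/40 = 1

Summary (fraction, with percent):

explained: PC1 0.825 (82.5%), PC2 0.175 (17.5%);  cumulative: 0.825, 1


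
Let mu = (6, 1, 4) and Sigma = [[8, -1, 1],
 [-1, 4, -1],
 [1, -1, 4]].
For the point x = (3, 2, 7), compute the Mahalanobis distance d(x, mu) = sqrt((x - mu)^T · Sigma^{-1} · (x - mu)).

Step 1 — centre the observation: (x - mu) = (-3, 1, 3).

Step 2 — invert Sigma (cofactor / det for 3×3, or solve directly):
  Sigma^{-1} = [[0.1316, 0.0263, -0.0263],
 [0.0263, 0.2719, 0.0614],
 [-0.0263, 0.0614, 0.2719]].

Step 3 — form the quadratic (x - mu)^T · Sigma^{-1} · (x - mu):
  Sigma^{-1} · (x - mu) = (-0.4474, 0.3772, 0.9561).
  (x - mu)^T · [Sigma^{-1} · (x - mu)] = (-3)·(-0.4474) + (1)·(0.3772) + (3)·(0.9561) = 4.5877.

Step 4 — take square root: d = √(4.5877) ≈ 2.1419.

d(x, mu) = √(4.5877) ≈ 2.1419


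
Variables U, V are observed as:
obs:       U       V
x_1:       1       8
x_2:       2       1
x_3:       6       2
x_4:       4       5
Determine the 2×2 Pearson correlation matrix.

Step 1 — column means:
  mean(U) = (1 + 2 + 6 + 4) / 4 = 13/4 = 3.25
  mean(V) = (8 + 1 + 2 + 5) / 4 = 16/4 = 4

Step 2 — sample variances and covariances s[i,j] = (1/(n-1)) · Σ_k (x_{k,i} - mean_i) · (x_{k,j} - mean_j), with n-1 = 3:
  s[U,U] = ((-2.25)·(-2.25) + (-1.25)·(-1.25) + (2.75)·(2.75) + (0.75)·(0.75)) / 3 = 14.75/3 = 4.9167
  s[U,V] = ((-2.25)·(4) + (-1.25)·(-3) + (2.75)·(-2) + (0.75)·(1)) / 3 = -10/3 = -3.3333
  s[V,V] = ((4)·(4) + (-3)·(-3) + (-2)·(-2) + (1)·(1)) / 3 = 30/3 = 10
  Sample standard deviations s_i = √(s[i,i]):
  s(U) = √(4.9167) = 2.2174
  s(V) = √(10) = 3.1623

Step 3 — r_{ij} = s_{ij} / (s_i · s_j):
  r[U,U] = 1 (diagonal).
  r[U,V] = -3.3333 / (2.2174 · 3.1623) = -3.3333 / 7.0119 = -0.4754
  r[V,V] = 1 (diagonal).

R is symmetric with unit diagonal. Assembling:

R = [[1, -0.4754],
 [-0.4754, 1]]


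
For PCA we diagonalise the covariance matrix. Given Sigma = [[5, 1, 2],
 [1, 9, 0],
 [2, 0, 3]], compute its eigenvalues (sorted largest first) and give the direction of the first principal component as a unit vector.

Step 1 — characteristic polynomial p(λ) = det(λI - Sigma) = λ³ - tr·λ² + c_1·λ - det, where tr = trace, c_1 = sum of the principal 2×2 minors, det = det(Sigma):
  tr = 5 + 9 + 3 = 17,
  c_1 = (5·9 - (1)²) + (5·3 - (2)²) + (9·3 - (0)²) = 44 + 11 + 27 = 82,
  det = 5·(9·3 - (0)²) - (1)·((1)·3 - (0)·(2)) + (2)·((1)·(0) - 9·(2)) = 5·(27) - (1)·(3) + (2)·(-18) = 96.
  So p(λ) = λ³ - 17λ² + 82λ - 96.
Step 2 — look for an integer root (rational root theorem: any rational root is an integer divisor of 96). Testing λ = 6:
  p(6) = 216 - 612 + 492 - 96 = 0  ✓
  Dividing out (λ - 6): p(λ) = (λ - 6)(λ² - 11λ + 16).
Step 3 — remaining eigenvalues from the quadratic λ² - 11λ + 16 = 0:
  Δ = 11² - 4·16 = 121 - 64 = 57,  λ = (11 ± √57)/2 = (11 ± 7.5498)/2 ≈ 9.2749 or 1.7251.
  Sorted: λ_1 = 9.2749,  λ_2 = 6,  λ_3 = 1.7251  (check: sum = 17 = tr ✓).

Step 4 — unit eigenvector for λ_1 ≈ 9.2749: v spans the null space of (Sigma - λ_1 I), whose rows are
  r_1 = (-4.2749, 1, 2),  r_2 = (1, -0.2749, 0),  r_3 = (2, 0, -6.2749).
  v is orthogonal to every row, so take v ∝ r_1 × r_3 = ((1)·(-6.2749) - (2)·(0), (2)·(2) - (-4.2749)·(-6.2749), (-4.2749)·(0) - (1)·(2)) ≈ (-6.2749, -22.8248, -2).
  Rescale (multiply by -1 so the first nonzero entry is positive): u = (6.2749, 22.8248, 2).
  ||u|| = √((6.2749)² + (22.8248)² + (2)²) = √(564.3439) ≈ 23.7559,  v_1 = u/||u|| ≈ (0.2641, 0.9608, 0.0842) (||v_1|| = 1).

λ_1 = 9.2749,  λ_2 = 6,  λ_3 = 1.7251;  v_1 ≈ (0.2641, 0.9608, 0.0842)


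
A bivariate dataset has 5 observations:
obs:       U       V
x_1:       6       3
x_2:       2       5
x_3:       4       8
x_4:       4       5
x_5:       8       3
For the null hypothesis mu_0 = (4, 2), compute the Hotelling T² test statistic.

Step 1 — sample mean vector:
  mean(U) = (6 + 2 + 4 + 4 + 8) / 5 = 24/5 = 4.8
  mean(V) = (3 + 5 + 8 + 5 + 3) / 5 = 24/5 = 4.8
  x̄ = (4.8, 4.8),  deviation x̄ - mu_0 = (4.8, 4.8) - (4, 2) = (0.8, 2.8).

Step 2 — sample covariance matrix, S[i,j] = (1/(n-1)) · Σ_k (x_{k,i} - mean_i) · (x_{k,j} - mean_j), divisor n-1 = 4:
  S[U,U] = ((1.2)·(1.2) + (-2.8)·(-2.8) + (-0.8)·(-0.8) + (-0.8)·(-0.8) + (3.2)·(3.2)) / 4 = 20.8/4 = 5.2
  S[U,V] = ((1.2)·(-1.8) + (-2.8)·(0.2) + (-0.8)·(3.2) + (-0.8)·(0.2) + (3.2)·(-1.8)) / 4 = -11.2/4 = -2.8
  S[V,V] = ((-1.8)·(-1.8) + (0.2)·(0.2) + (3.2)·(3.2) + (0.2)·(0.2) + (-1.8)·(-1.8)) / 4 = 16.8/4 = 4.2
  S = [[5.2, -2.8],
 [-2.8, 4.2]].

Step 3 — invert S. det(S) = 5.2·4.2 - (-2.8)² = 14.
  S^{-1} = (1/det) · [[d, -b], [-b, a]] = [[0.3, 0.2],
 [0.2, 0.3714]].

Step 4 — quadratic form (x̄ - mu_0)^T · S^{-1} · (x̄ - mu_0):
  S^{-1} · (x̄ - mu_0) = (0.8, 1.2),
  (x̄ - mu_0)^T · [...] = (0.8)·(0.8) + (2.8)·(1.2) = 4.

Step 5 — scale by n: T² = 5 · 4 = 20.

T² ≈ 20


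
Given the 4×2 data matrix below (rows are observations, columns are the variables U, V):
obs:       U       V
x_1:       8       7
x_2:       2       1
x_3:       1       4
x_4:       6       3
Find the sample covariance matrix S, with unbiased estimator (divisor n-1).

Step 1 — column means:
  mean(U) = (8 + 2 + 1 + 6) / 4 = 17/4 = 4.25
  mean(V) = (7 + 1 + 4 + 3) / 4 = 15/4 = 3.75

Step 2 — sample covariance S[i,j] = (1/(n-1)) · Σ_k (x_{k,i} - mean_i) · (x_{k,j} - mean_j), with n-1 = 3.
  S[U,U] = ((3.75)·(3.75) + (-2.25)·(-2.25) + (-3.25)·(-3.25) + (1.75)·(1.75)) / 3 = 32.75/3 = 10.9167
  S[U,V] = ((3.75)·(3.25) + (-2.25)·(-2.75) + (-3.25)·(0.25) + (1.75)·(-0.75)) / 3 = 16.25/3 = 5.4167
  S[V,V] = ((3.25)·(3.25) + (-2.75)·(-2.75) + (0.25)·(0.25) + (-0.75)·(-0.75)) / 3 = 18.75/3 = 6.25

S is symmetric (S[j,i] = S[i,j]). Assembling:

S = [[10.9167, 5.4167],
 [5.4167, 6.25]]


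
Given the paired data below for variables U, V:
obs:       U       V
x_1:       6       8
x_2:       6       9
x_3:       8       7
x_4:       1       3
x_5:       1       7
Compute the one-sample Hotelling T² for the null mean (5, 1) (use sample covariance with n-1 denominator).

Step 1 — sample mean vector:
  mean(U) = (6 + 6 + 8 + 1 + 1) / 5 = 22/5 = 4.4
  mean(V) = (8 + 9 + 7 + 3 + 7) / 5 = 34/5 = 6.8
  x̄ = (4.4, 6.8),  deviation x̄ - mu_0 = (4.4, 6.8) - (5, 1) = (-0.6, 5.8).

Step 2 — sample covariance matrix, S[i,j] = (1/(n-1)) · Σ_k (x_{k,i} - mean_i) · (x_{k,j} - mean_j), divisor n-1 = 4:
  S[U,U] = ((1.6)·(1.6) + (1.6)·(1.6) + (3.6)·(3.6) + (-3.4)·(-3.4) + (-3.4)·(-3.4)) / 4 = 41.2/4 = 10.3
  S[U,V] = ((1.6)·(1.2) + (1.6)·(2.2) + (3.6)·(0.2) + (-3.4)·(-3.8) + (-3.4)·(0.2)) / 4 = 18.4/4 = 4.6
  S[V,V] = ((1.2)·(1.2) + (2.2)·(2.2) + (0.2)·(0.2) + (-3.8)·(-3.8) + (0.2)·(0.2)) / 4 = 20.8/4 = 5.2
  S = [[10.3, 4.6],
 [4.6, 5.2]].

Step 3 — invert S. det(S) = 10.3·5.2 - (4.6)² = 32.4.
  S^{-1} = (1/det) · [[d, -b], [-b, a]] = [[0.1605, -0.142],
 [-0.142, 0.3179]].

Step 4 — quadratic form (x̄ - mu_0)^T · S^{-1} · (x̄ - mu_0):
  S^{-1} · (x̄ - mu_0) = (-0.9198, 1.929),
  (x̄ - mu_0)^T · [...] = (-0.6)·(-0.9198) + (5.8)·(1.929) = 11.7401.

Step 5 — scale by n: T² = 5 · 11.7401 = 58.7006.

T² ≈ 58.7006
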